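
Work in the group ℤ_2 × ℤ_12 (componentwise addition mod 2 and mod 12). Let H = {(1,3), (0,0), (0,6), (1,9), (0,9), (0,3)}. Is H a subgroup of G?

No

Closure fails: (0,3) + (1,3) = (1,6) ∉ H. So H is not a subgroup.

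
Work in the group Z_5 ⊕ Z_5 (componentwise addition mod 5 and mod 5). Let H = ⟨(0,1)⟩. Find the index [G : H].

|⟨(0,1)⟩| = 5 and |G| = 25.
By Lagrange, [G : H] = |G|/|H| = 25/5 = 5.

5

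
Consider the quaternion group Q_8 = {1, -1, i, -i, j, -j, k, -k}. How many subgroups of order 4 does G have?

|G| = 8 and 4 | 8, so subgroups of order 4 are possible by Lagrange.
The subgroups of order 4 are: {1, -1, i, -i}; {1, -1, j, -j}; {1, -1, k, -k}.
So G has 3 subgroups of order 4.

3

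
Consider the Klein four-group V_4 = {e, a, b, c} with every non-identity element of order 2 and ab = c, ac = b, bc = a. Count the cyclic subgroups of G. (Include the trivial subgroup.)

4

Group the elements of G by the cyclic subgroup they generate; each cyclic subgroup of order d accounts for φ(d) elements.
Cyclic subgroups by order — order 1: 1; order 2: 3.
Total: 4.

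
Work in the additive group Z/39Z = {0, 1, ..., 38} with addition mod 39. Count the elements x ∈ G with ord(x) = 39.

In a cyclic group of order 39, the number of elements of order d (for d | 39) is φ(d).
φ(39) = 24.

24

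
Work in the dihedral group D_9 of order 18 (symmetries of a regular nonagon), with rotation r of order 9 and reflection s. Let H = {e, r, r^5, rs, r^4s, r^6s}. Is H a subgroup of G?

No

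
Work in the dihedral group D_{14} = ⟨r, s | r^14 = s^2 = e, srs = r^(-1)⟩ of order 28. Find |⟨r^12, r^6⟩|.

7

|⟨r^12⟩| = 7 and |⟨r^6⟩| = 7, so |H| is a multiple of lcm(7, 7) = 7 and divides |G| = 28.
Closing under the operation: H = {e, r^2, r^4, r^6, r^8, r^10, r^12}, so |H| = 7.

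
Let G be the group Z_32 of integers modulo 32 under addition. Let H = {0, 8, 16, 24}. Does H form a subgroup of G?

|H| = 4 divides |G| = 32, consistent with Lagrange.
H contains the identity, every element's inverse is in H, and H is closed under +: it is a subgroup.
In fact H = ⟨8⟩.

Yes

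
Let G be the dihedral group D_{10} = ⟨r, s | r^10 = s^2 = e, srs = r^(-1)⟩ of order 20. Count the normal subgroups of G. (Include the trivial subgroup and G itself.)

G has 22 subgroups. Checking conjugation-invariance by order — order 1: 1/1 normal; order 2: 1/11 normal; order 4: 0/5 normal; order 5: 1/1 normal; order 10: 3/3 normal; order 20: 1/1 normal.
Total normal subgroups: 7.

7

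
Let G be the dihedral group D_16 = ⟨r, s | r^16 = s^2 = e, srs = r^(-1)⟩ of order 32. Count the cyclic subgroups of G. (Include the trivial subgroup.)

21

A cyclic subgroup of order d is generated by each of its φ(d) elements of order d, so the cyclic subgroups of order d number (#elements of order d)/φ(d).
Cyclic subgroups by order — order 1: 1; order 2: 17; order 4: 1; order 8: 1; order 16: 1.
Total: 21.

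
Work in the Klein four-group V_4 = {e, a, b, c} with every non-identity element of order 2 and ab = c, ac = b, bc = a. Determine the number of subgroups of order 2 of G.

3

|G| = 4 and 2 | 4, so subgroups of order 2 are possible by Lagrange.
The subgroups of order 2 are: {e, a}; {e, b}; {e, c}.
So G has 3 subgroups of order 2.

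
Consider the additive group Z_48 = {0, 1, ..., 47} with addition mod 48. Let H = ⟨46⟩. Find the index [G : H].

2

|⟨46⟩| = 24 and |G| = 48.
By Lagrange, [G : H] = |G|/|H| = 48/24 = 2.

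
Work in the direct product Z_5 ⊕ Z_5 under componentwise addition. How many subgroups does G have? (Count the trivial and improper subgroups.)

|G| = 25, so by Lagrange every subgroup order divides 25. Divisors: 1, 5, 25.
Subgroups by order — order 1: 1; order 5: 6; order 25: 1.
Total: 1 + 6 + 1 = 8.

8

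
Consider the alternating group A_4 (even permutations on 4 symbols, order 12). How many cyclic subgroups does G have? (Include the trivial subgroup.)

Group the elements of G by the cyclic subgroup they generate; each cyclic subgroup of order d accounts for φ(d) elements.
Cyclic subgroups by order — order 1: 1; order 2: 3; order 3: 4.
Total: 8.

8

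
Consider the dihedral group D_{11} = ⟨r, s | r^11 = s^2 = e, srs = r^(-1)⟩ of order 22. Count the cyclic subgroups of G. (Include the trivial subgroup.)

13

Group the elements of G by the cyclic subgroup they generate; each cyclic subgroup of order d accounts for φ(d) elements.
Cyclic subgroups by order — order 1: 1; order 2: 11; order 11: 1.
Total: 13.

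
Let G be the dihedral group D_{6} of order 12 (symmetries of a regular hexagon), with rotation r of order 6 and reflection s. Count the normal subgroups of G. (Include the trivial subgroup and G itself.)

G has 16 subgroups. Checking conjugation-invariance by order — order 1: 1/1 normal; order 2: 1/7 normal; order 3: 1/1 normal; order 4: 0/3 normal; order 6: 3/3 normal; order 12: 1/1 normal.
Total normal subgroups: 7.

7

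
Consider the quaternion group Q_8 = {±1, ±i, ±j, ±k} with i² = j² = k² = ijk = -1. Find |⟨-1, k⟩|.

|⟨-1⟩| = 2 and |⟨k⟩| = 4, so |H| is a multiple of lcm(2, 4) = 4 and divides |G| = 8.
Closing under the operation: H = {1, -1, k, -k}, so |H| = 4.

4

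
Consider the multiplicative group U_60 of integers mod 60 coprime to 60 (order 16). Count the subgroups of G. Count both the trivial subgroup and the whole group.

|G| = 16, so by Lagrange every subgroup order divides 16. Divisors: 1, 2, 4, 8, 16.
Subgroups by order — order 1: 1; order 2: 7; order 4: 11; order 8: 7; order 16: 1.
Total: 1 + 7 + 11 + 7 + 1 = 27.

27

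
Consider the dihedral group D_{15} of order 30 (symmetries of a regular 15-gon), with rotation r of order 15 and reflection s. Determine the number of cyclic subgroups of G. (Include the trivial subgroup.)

19

A cyclic subgroup of order d is generated by each of its φ(d) elements of order d, so the cyclic subgroups of order d number (#elements of order d)/φ(d).
Cyclic subgroups by order — order 1: 1; order 2: 15; order 3: 1; order 5: 1; order 15: 1.
Total: 19.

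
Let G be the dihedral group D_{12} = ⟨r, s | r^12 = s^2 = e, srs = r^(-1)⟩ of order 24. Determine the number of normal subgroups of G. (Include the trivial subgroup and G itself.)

9

G has 34 subgroups. Checking conjugation-invariance by order — order 1: 1/1 normal; order 2: 1/13 normal; order 3: 1/1 normal; order 4: 1/7 normal; order 6: 1/5 normal; order 8: 0/3 normal; order 12: 3/3 normal; order 24: 1/1 normal.
Total normal subgroups: 9.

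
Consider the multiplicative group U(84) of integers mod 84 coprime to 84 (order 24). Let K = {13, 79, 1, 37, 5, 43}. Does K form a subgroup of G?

37 ∈ K but its inverse 25 ∉ K, so K is not a subgroup.

No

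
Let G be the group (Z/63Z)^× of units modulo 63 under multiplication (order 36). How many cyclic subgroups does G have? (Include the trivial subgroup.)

Each element a generates a cyclic subgroup ⟨a⟩; distinct elements may generate the same one (a cyclic group of order d has φ(d) generators).
Cyclic subgroups by order — order 1: 1; order 2: 3; order 3: 4; order 6: 12.
Total: 20.

20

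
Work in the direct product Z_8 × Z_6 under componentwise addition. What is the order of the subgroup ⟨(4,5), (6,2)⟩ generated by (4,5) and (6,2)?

|⟨(4,5)⟩| = 6 and |⟨(6,2)⟩| = 12, so |H| is a multiple of lcm(6, 12) = 12 and divides |G| = 48.
Closing under the operation: H = {(0,0), (0,1), (0,2), (0,3), (0,4), (0,5), (2,0), (2,1), (2,2), (2,3), (2,4), (2,5), (4,0), (4,1), (4,2), (4,3), (4,4), (4,5), (6,0), (6,1), (6,2), (6,3), (6,4), (6,5)}, so |H| = 24.

24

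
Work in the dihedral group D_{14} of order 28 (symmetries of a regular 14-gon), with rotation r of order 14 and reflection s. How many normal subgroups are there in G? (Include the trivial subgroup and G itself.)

G has 28 subgroups. Checking conjugation-invariance by order — order 1: 1/1 normal; order 2: 1/15 normal; order 4: 0/7 normal; order 7: 1/1 normal; order 14: 3/3 normal; order 28: 1/1 normal.
Total normal subgroups: 7.

7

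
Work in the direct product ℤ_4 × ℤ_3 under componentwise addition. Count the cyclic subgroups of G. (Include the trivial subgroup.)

Group the elements of G by the cyclic subgroup they generate; each cyclic subgroup of order d accounts for φ(d) elements.
Cyclic subgroups by order — order 1: 1; order 2: 1; order 3: 1; order 4: 1; order 6: 1; order 12: 1.
Total: 6.

6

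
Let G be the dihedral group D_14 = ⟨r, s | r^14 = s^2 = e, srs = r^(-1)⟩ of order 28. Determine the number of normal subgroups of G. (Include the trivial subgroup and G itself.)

7

G has 28 subgroups. Checking conjugation-invariance by order — order 1: 1/1 normal; order 2: 1/15 normal; order 4: 0/7 normal; order 7: 1/1 normal; order 14: 3/3 normal; order 28: 1/1 normal.
Total normal subgroups: 7.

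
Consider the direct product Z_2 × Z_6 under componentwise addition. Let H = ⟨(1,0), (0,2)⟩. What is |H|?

|⟨(1,0)⟩| = 2 and |⟨(0,2)⟩| = 3, so |H| is a multiple of lcm(2, 3) = 6 and divides |G| = 12.
Closing under the operation: H = {(0,0), (0,2), (0,4), (1,0), (1,2), (1,4)}, so |H| = 6.

6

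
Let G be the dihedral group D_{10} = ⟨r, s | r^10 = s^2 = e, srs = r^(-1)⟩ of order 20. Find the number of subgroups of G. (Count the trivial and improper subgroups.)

22

|G| = 20, so by Lagrange every subgroup order divides 20. Divisors: 1, 2, 4, 5, 10, 20.
Subgroups by order — order 1: 1; order 2: 11; order 4: 5; order 5: 1; order 10: 3; order 20: 1.
Total: 1 + 11 + 5 + 1 + 3 + 1 = 22.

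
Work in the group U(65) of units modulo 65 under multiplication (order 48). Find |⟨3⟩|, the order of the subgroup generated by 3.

12

Compute successive powers of 3 mod 65: 3, 9, 27, 16, 48, 14, 42, 61, …; 3^12 ≡ 1 (mod 65).
So |⟨3⟩| = 12.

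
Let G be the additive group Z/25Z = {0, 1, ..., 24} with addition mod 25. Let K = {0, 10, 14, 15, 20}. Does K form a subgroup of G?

20 ∈ K but its inverse 5 ∉ K, so K is not a subgroup.

No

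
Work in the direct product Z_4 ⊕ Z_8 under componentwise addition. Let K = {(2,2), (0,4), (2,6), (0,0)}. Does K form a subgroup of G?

|K| = 4 divides |G| = 32, consistent with Lagrange.
K contains the identity, every element's inverse is in K, and K is closed under +: it is a subgroup.
In fact K = ⟨(2,6)⟩.

Yes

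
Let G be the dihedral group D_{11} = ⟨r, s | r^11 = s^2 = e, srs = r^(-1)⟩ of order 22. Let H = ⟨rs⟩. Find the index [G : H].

11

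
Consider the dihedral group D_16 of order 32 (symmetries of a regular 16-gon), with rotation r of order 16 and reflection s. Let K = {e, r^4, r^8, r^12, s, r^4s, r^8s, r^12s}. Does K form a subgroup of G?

Yes

|K| = 8 divides |G| = 32, consistent with Lagrange.
K contains the identity, every element's inverse is in K, and K is closed under ·: it is a subgroup.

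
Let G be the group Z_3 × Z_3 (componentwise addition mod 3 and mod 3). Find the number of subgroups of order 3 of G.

4

|G| = 9 and 3 | 9, so subgroups of order 3 are possible by Lagrange.
The subgroups of order 3 are: {(0,0), (0,1), (0,2)}; {(0,0), (1,0), (2,0)}; {(0,0), (1,1), (2,2)}; {(0,0), (1,2), (2,1)}.
So G has 4 subgroups of order 3.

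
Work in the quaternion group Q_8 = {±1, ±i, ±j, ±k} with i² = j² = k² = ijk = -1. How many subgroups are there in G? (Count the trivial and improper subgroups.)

6

|G| = 8, so by Lagrange every subgroup order divides 8. Divisors: 1, 2, 4, 8.
Subgroups by order — order 1: 1; order 2: 1; order 4: 3; order 8: 1.
Total: 1 + 1 + 3 + 1 = 6.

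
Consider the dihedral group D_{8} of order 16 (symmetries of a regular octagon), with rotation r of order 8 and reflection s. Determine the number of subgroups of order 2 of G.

|G| = 16 and 2 | 16, so subgroups of order 2 are possible by Lagrange.
The subgroups of order 2 are: {e, r^2s}; {e, r^3s}; {e, r^4}; {e, r^4s}; … (9 in all).
So G has 9 subgroups of order 2.

9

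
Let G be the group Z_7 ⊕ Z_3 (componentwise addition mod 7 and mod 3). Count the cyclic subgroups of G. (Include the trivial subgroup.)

A cyclic subgroup of order d is generated by each of its φ(d) elements of order d, so the cyclic subgroups of order d number (#elements of order d)/φ(d).
Cyclic subgroups by order — order 1: 1; order 3: 1; order 7: 1; order 21: 1.
Total: 4.

4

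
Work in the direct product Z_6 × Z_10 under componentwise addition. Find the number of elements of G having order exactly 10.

12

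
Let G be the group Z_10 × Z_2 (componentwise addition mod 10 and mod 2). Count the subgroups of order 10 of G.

3

|G| = 20 and 10 | 20, so subgroups of order 10 are possible by Lagrange.
The subgroups of order 10 are: {(0,0), (0,1), (2,0), (2,1), (4,0), (4,1), (6,0), (6,1), (8,0), (8,1)}; {(0,0), (1,0), (2,0), (3,0), (4,0), (5,0), (6,0), (7,0), (8,0), (9,0)}; {(0,0), (1,1), (2,0), (3,1), (4,0), (5,1), (6,0), (7,1), (8,0), (9,1)}.
So G has 3 subgroups of order 10.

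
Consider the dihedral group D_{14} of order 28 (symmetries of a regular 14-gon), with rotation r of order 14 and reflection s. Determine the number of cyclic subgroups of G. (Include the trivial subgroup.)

Each element a generates a cyclic subgroup ⟨a⟩; distinct elements may generate the same one (a cyclic group of order d has φ(d) generators).
Cyclic subgroups by order — order 1: 1; order 2: 15; order 7: 1; order 14: 1.
Total: 18.

18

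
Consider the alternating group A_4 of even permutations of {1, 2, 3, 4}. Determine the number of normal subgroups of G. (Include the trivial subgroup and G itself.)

G has 10 subgroups. Checking conjugation-invariance by order — order 1: 1/1 normal; order 2: 0/3 normal; order 3: 0/4 normal; order 4: 1/1 normal; order 12: 1/1 normal.
Total normal subgroups: 3.

3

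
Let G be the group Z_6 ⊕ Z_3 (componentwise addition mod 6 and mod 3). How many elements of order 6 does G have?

An element (a,b) has order lcm(ord(a), ord(b)); count pairs with lcm equal to 6.
Enumerating gives 8 such elements.

8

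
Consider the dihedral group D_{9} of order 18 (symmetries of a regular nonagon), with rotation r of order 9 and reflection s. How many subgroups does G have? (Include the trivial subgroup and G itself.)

|G| = 18, so by Lagrange every subgroup order divides 18. Divisors: 1, 2, 3, 6, 9, 18.
Subgroups by order — order 1: 1; order 2: 9; order 3: 1; order 6: 3; order 9: 1; order 18: 1.
Total: 1 + 9 + 1 + 3 + 1 + 1 = 16.

16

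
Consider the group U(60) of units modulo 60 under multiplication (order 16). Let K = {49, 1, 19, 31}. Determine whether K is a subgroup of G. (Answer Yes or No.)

Yes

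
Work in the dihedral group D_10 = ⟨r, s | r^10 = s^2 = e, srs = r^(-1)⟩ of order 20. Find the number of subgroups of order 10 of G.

3

|G| = 20 and 10 | 20, so subgroups of order 10 are possible by Lagrange.
The subgroups of order 10 are: {e, r, r^2, r^3, r^4, r^5, r^6, r^7, r^8, r^9}; {e, r^2, r^4, r^6, r^8, s, r^2s, r^4s, r^6s, r^8s}; {e, r^2, r^4, r^6, r^8, rs, r^3s, r^5s, r^7s, r^9s}.
So G has 3 subgroups of order 10.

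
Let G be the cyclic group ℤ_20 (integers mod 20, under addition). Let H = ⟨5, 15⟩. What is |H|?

4

|⟨5⟩| = 4 and |⟨15⟩| = 4, so |H| is a multiple of lcm(4, 4) = 4 and divides |G| = 20.
Closing under the operation: H = {0, 5, 10, 15}, so |H| = 4.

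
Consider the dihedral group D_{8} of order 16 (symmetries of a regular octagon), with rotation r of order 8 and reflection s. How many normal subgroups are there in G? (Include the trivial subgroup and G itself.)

G has 19 subgroups. Checking conjugation-invariance by order — order 1: 1/1 normal; order 2: 1/9 normal; order 4: 1/5 normal; order 8: 3/3 normal; order 16: 1/1 normal.
Total normal subgroups: 7.

7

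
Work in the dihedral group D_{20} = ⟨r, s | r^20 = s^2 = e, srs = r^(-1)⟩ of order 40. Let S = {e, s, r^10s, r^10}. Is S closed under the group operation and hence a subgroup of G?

Yes

|S| = 4 divides |G| = 40, consistent with Lagrange.
S contains the identity, every element's inverse is in S, and S is closed under ·: it is a subgroup.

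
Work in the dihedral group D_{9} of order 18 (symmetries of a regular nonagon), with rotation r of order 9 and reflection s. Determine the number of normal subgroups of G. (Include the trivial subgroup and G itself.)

4

G has 16 subgroups. Checking conjugation-invariance by order — order 1: 1/1 normal; order 2: 0/9 normal; order 3: 1/1 normal; order 6: 0/3 normal; order 9: 1/1 normal; order 18: 1/1 normal.
Total normal subgroups: 4.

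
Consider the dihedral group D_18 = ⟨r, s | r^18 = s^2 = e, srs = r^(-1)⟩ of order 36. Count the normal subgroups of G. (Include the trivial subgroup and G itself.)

9

G has 45 subgroups. Checking conjugation-invariance by order — order 1: 1/1 normal; order 2: 1/19 normal; order 3: 1/1 normal; order 4: 0/9 normal; order 6: 1/7 normal; order 9: 1/1 normal; order 12: 0/3 normal; order 18: 3/3 normal; order 36: 1/1 normal.
Total normal subgroups: 9.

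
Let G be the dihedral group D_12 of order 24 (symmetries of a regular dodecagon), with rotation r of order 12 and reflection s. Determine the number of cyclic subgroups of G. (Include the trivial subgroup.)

A cyclic subgroup of order d is generated by each of its φ(d) elements of order d, so the cyclic subgroups of order d number (#elements of order d)/φ(d).
Cyclic subgroups by order — order 1: 1; order 2: 13; order 3: 1; order 4: 1; order 6: 1; order 12: 1.
Total: 18.

18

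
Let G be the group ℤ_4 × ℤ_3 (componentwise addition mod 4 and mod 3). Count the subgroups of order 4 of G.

1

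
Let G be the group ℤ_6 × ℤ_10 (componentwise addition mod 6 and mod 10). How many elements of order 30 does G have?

24

An element (a,b) has order lcm(ord(a), ord(b)); count pairs with lcm equal to 30.
Enumerating gives 24 such elements.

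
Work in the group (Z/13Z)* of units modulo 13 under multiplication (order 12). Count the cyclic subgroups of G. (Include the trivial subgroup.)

6

A cyclic subgroup of order d is generated by each of its φ(d) elements of order d, so the cyclic subgroups of order d number (#elements of order d)/φ(d).
Cyclic subgroups by order — order 1: 1; order 2: 1; order 3: 1; order 4: 1; order 6: 1; order 12: 1.
Total: 6.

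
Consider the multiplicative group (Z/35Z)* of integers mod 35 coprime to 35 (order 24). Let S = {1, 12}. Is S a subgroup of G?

No

12 ∈ S but its inverse 3 ∉ S, so S is not a subgroup.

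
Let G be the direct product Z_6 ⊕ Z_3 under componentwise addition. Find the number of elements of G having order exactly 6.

8

An element (a,b) has order lcm(ord(a), ord(b)); count pairs with lcm equal to 6.
Enumerating gives 8 such elements.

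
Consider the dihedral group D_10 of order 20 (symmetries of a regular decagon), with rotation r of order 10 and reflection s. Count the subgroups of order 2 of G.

|G| = 20 and 2 | 20, so subgroups of order 2 are possible by Lagrange.
The subgroups of order 2 are: {e, r^2s}; {e, r^3s}; {e, r^4s}; {e, r^5}; … (11 in all).
So G has 11 subgroups of order 2.

11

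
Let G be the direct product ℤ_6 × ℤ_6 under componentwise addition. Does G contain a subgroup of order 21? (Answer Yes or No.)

No

21 does not divide |G| = 36, so by Lagrange no subgroup of order 21 exists.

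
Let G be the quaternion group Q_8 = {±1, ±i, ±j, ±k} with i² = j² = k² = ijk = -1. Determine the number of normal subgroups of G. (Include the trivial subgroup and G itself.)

6

G has 6 subgroups. Checking conjugation-invariance by order — order 1: 1/1 normal; order 2: 1/1 normal; order 4: 3/3 normal; order 8: 1/1 normal.
Total normal subgroups: 6.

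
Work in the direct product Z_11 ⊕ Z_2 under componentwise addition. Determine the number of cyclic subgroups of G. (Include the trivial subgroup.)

4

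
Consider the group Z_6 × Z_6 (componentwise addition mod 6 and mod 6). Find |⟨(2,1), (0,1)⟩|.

|⟨(2,1)⟩| = 6 and |⟨(0,1)⟩| = 6, so |H| is a multiple of lcm(6, 6) = 6 and divides |G| = 36.
Closing under the operation: H = {(0,0), (0,1), (0,2), (0,3), (0,4), (0,5), (2,0), (2,1), (2,2), (2,3), (2,4), (2,5), (4,0), (4,1), (4,2), (4,3), (4,4), (4,5)}, so |H| = 18.

18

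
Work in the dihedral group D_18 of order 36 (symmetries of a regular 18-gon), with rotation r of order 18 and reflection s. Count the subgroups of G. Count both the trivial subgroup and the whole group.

|G| = 36, so by Lagrange every subgroup order divides 36. Divisors: 1, 2, 3, 4, 6, 9, 12, 18, 36.
Subgroups by order — order 1: 1; order 2: 19; order 3: 1; order 4: 9; order 6: 7; order 9: 1; order 12: 3; order 18: 3; order 36: 1.
Total: 1 + 19 + 1 + 9 + 7 + 1 + 3 + 3 + 1 = 45.

45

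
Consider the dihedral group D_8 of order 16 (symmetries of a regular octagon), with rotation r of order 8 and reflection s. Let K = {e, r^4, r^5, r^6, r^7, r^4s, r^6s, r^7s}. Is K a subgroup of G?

r^5 ∈ K but its inverse r^3 ∉ K, so K is not a subgroup.

No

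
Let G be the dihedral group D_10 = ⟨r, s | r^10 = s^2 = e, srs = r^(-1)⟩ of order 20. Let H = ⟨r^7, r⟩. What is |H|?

|⟨r^7⟩| = 10 and |⟨r⟩| = 10, so |H| is a multiple of lcm(10, 10) = 10 and divides |G| = 20.
Closing under the operation: H = {e, r, r^2, r^3, r^4, r^5, r^6, r^7, r^8, r^9}, so |H| = 10.

10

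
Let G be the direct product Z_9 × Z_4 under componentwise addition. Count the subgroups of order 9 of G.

1

|G| = 36 and 9 | 36, so subgroups of order 9 are possible by Lagrange.
The subgroups of order 9 are: {(0,0), (1,0), (2,0), (3,0), (4,0), (5,0), (6,0), (7,0), (8,0)}.
So G has 1 subgroup of order 9.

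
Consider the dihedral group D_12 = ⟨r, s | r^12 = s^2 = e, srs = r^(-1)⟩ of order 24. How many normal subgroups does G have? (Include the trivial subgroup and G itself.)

G has 34 subgroups. Checking conjugation-invariance by order — order 1: 1/1 normal; order 2: 1/13 normal; order 3: 1/1 normal; order 4: 1/7 normal; order 6: 1/5 normal; order 8: 0/3 normal; order 12: 3/3 normal; order 24: 1/1 normal.
Total normal subgroups: 9.

9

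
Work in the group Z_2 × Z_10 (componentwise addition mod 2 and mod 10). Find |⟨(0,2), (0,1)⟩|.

|⟨(0,2)⟩| = 5 and |⟨(0,1)⟩| = 10, so |H| is a multiple of lcm(5, 10) = 10 and divides |G| = 20.
Closing under the operation: H = {(0,0), (0,1), (0,2), (0,3), (0,4), (0,5), (0,6), (0,7), (0,8), (0,9)}, so |H| = 10.

10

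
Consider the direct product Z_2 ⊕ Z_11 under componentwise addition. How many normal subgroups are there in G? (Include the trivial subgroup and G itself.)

G is abelian, so every subgroup is normal.
G has 4 subgroups in total, hence 4 normal subgroups.

4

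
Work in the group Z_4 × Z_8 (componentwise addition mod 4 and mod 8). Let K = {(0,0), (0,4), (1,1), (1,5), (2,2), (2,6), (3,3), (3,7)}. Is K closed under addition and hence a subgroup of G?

Yes

|K| = 8 divides |G| = 32, consistent with Lagrange.
K contains the identity, every element's inverse is in K, and K is closed under +: it is a subgroup.
In fact K = ⟨(1,5)⟩.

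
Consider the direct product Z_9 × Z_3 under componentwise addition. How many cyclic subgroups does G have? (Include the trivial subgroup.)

Each element a generates a cyclic subgroup ⟨a⟩; distinct elements may generate the same one (a cyclic group of order d has φ(d) generators).
Cyclic subgroups by order — order 1: 1; order 3: 4; order 9: 3.
Total: 8.

8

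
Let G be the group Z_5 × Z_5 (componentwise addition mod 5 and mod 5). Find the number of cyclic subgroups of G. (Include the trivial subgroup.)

Group the elements of G by the cyclic subgroup they generate; each cyclic subgroup of order d accounts for φ(d) elements.
Cyclic subgroups by order — order 1: 1; order 5: 6.
Total: 7.

7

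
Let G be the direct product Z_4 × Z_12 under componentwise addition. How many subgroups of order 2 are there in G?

3

|G| = 48 and 2 | 48, so subgroups of order 2 are possible by Lagrange.
The subgroups of order 2 are: {(0,0), (0,6)}; {(0,0), (2,0)}; {(0,0), (2,6)}.
So G has 3 subgroups of order 2.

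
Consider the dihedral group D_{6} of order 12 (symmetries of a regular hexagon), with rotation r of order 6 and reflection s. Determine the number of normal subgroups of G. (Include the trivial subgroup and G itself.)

7

G has 16 subgroups. Checking conjugation-invariance by order — order 1: 1/1 normal; order 2: 1/7 normal; order 3: 1/1 normal; order 4: 0/3 normal; order 6: 3/3 normal; order 12: 1/1 normal.
Total normal subgroups: 7.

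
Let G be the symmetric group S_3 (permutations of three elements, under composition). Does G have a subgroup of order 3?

3 | 6. A subgroup of order 3 is {e, (1 2 3), (1 3 2)}.

Yes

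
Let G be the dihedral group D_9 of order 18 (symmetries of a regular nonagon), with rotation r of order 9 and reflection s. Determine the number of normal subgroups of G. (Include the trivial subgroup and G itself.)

G has 16 subgroups. Checking conjugation-invariance by order — order 1: 1/1 normal; order 2: 0/9 normal; order 3: 1/1 normal; order 6: 0/3 normal; order 9: 1/1 normal; order 18: 1/1 normal.
Total normal subgroups: 4.

4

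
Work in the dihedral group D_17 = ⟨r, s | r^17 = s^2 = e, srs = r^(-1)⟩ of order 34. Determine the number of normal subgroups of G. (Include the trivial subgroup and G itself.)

G has 20 subgroups. Checking conjugation-invariance by order — order 1: 1/1 normal; order 2: 0/17 normal; order 17: 1/1 normal; order 34: 1/1 normal.
Total normal subgroups: 3.

3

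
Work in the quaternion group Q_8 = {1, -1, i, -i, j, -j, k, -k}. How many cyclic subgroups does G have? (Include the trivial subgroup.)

5

Each element a generates a cyclic subgroup ⟨a⟩; distinct elements may generate the same one (a cyclic group of order d has φ(d) generators).
Cyclic subgroups by order — order 1: 1; order 2: 1; order 4: 3.
Total: 5.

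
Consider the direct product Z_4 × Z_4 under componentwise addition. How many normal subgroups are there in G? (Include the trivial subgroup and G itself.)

15

G is abelian, so every subgroup is normal.
G has 15 subgroups in total, hence 15 normal subgroups.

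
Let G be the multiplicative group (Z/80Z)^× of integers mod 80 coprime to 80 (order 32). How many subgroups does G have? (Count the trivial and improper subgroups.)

|G| = 32, so by Lagrange every subgroup order divides 32. Divisors: 1, 2, 4, 8, 16, 32.
Subgroups by order — order 1: 1; order 2: 7; order 4: 19; order 8: 19; order 16: 7; order 32: 1.
Total: 1 + 7 + 19 + 19 + 7 + 1 = 54.

54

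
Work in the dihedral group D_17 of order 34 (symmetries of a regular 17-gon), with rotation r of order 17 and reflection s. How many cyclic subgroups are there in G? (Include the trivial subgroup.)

Each element a generates a cyclic subgroup ⟨a⟩; distinct elements may generate the same one (a cyclic group of order d has φ(d) generators).
Cyclic subgroups by order — order 1: 1; order 2: 17; order 17: 1.
Total: 19.

19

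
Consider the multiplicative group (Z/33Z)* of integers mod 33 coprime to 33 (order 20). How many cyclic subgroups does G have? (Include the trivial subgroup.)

Group the elements of G by the cyclic subgroup they generate; each cyclic subgroup of order d accounts for φ(d) elements.
Cyclic subgroups by order — order 1: 1; order 2: 3; order 5: 1; order 10: 3.
Total: 8.

8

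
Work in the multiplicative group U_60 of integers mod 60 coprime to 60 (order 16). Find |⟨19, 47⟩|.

|⟨19⟩| = 2 and |⟨47⟩| = 4, so |H| is a multiple of lcm(2, 4) = 4 and divides |G| = 16.
Closing under the operation: H = {1, 17, 19, 23, 31, 47, 49, 53}, so |H| = 8.

8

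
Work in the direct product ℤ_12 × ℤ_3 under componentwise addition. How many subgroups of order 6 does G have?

4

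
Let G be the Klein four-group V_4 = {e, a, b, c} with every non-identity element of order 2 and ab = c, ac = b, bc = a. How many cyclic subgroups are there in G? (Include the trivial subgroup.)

4

Group the elements of G by the cyclic subgroup they generate; each cyclic subgroup of order d accounts for φ(d) elements.
Cyclic subgroups by order — order 1: 1; order 2: 3.
Total: 4.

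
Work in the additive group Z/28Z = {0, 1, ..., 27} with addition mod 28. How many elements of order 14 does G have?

In a cyclic group of order 28, the number of elements of order d (for d | 28) is φ(d).
φ(14) = 6.

6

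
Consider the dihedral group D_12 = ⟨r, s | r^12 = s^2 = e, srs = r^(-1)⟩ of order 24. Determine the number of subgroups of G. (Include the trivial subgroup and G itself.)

|G| = 24, so by Lagrange every subgroup order divides 24. Divisors: 1, 2, 3, 4, 6, 8, 12, 24.
Subgroups by order — order 1: 1; order 2: 13; order 3: 1; order 4: 7; order 6: 5; order 8: 3; order 12: 3; order 24: 1.
Total: 1 + 13 + 1 + 7 + 5 + 3 + 3 + 1 = 34.

34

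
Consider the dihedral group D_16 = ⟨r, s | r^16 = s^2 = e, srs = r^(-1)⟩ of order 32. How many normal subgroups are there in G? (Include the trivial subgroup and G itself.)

8

G has 36 subgroups. Checking conjugation-invariance by order — order 1: 1/1 normal; order 2: 1/17 normal; order 4: 1/9 normal; order 8: 1/5 normal; order 16: 3/3 normal; order 32: 1/1 normal.
Total normal subgroups: 8.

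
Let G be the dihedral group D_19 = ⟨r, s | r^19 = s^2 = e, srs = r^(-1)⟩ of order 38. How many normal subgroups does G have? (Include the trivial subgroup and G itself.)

G has 22 subgroups. Checking conjugation-invariance by order — order 1: 1/1 normal; order 2: 0/19 normal; order 19: 1/1 normal; order 38: 1/1 normal.
Total normal subgroups: 3.

3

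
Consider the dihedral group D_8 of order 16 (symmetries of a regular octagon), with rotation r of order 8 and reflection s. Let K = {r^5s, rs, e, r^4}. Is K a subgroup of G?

Yes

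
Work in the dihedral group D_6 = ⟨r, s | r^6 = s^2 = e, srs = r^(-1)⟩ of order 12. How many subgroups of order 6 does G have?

3

|G| = 12 and 6 | 12, so subgroups of order 6 are possible by Lagrange.
The subgroups of order 6 are: {e, r, r^2, r^3, r^4, r^5}; {e, r^2, r^4, s, r^2s, r^4s}; {e, r^2, r^4, rs, r^3s, r^5s}.
So G has 3 subgroups of order 6.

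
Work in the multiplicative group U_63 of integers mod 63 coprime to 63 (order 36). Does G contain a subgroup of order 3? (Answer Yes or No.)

Yes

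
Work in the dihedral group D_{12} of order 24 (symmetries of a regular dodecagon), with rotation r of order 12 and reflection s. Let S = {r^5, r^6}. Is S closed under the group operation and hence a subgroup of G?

The identity e ∉ S, so S is not a subgroup.

No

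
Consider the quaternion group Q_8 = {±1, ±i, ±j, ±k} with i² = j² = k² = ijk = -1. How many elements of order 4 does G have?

The elements of order 4 are: i, -i, j, -j, k, -k.
That's 6.

6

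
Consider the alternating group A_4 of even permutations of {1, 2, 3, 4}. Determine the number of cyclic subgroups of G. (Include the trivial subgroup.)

8

A cyclic subgroup of order d is generated by each of its φ(d) elements of order d, so the cyclic subgroups of order d number (#elements of order d)/φ(d).
Cyclic subgroups by order — order 1: 1; order 2: 3; order 3: 4.
Total: 8.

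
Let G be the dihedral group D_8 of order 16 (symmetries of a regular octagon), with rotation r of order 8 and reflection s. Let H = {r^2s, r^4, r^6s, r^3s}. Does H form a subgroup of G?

No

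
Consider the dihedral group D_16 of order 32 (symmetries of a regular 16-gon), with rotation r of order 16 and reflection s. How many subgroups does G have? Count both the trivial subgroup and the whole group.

|G| = 32, so by Lagrange every subgroup order divides 32. Divisors: 1, 2, 4, 8, 16, 32.
Subgroups by order — order 1: 1; order 2: 17; order 4: 9; order 8: 5; order 16: 3; order 32: 1.
Total: 1 + 17 + 9 + 5 + 3 + 1 = 36.

36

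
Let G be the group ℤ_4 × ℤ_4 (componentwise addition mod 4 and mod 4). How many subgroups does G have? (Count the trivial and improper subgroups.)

15

|G| = 16, so by Lagrange every subgroup order divides 16. Divisors: 1, 2, 4, 8, 16.
Subgroups by order — order 1: 1; order 2: 3; order 4: 7; order 8: 3; order 16: 1.
Total: 1 + 3 + 7 + 3 + 1 = 15.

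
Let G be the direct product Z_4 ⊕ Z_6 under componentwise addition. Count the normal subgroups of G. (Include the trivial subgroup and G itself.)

16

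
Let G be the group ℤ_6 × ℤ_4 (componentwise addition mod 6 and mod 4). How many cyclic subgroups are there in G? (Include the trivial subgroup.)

12

Group the elements of G by the cyclic subgroup they generate; each cyclic subgroup of order d accounts for φ(d) elements.
Cyclic subgroups by order — order 1: 1; order 2: 3; order 3: 1; order 4: 2; order 6: 3; order 12: 2.
Total: 12.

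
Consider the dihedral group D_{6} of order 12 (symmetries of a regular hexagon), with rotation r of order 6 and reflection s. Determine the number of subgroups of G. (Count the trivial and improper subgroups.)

16

|G| = 12, so by Lagrange every subgroup order divides 12. Divisors: 1, 2, 3, 4, 6, 12.
Subgroups by order — order 1: 1; order 2: 7; order 3: 1; order 4: 3; order 6: 3; order 12: 1.
Total: 1 + 7 + 1 + 3 + 3 + 1 = 16.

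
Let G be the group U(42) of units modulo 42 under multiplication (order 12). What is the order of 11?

6

Compute successive powers of 11 mod 42: 11, 37, 29, 25, 23, 1; 11^6 ≡ 1 (mod 42).
So |⟨11⟩| = 6.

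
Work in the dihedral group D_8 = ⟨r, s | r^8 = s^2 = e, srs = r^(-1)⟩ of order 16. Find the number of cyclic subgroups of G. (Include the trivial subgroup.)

A cyclic subgroup of order d is generated by each of its φ(d) elements of order d, so the cyclic subgroups of order d number (#elements of order d)/φ(d).
Cyclic subgroups by order — order 1: 1; order 2: 9; order 4: 1; order 8: 1.
Total: 12.

12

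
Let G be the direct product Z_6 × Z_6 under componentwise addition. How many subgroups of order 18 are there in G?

3

|G| = 36 and 18 | 36, so subgroups of order 18 are possible by Lagrange.
The subgroups of order 18 are: {(0,0), (0,1), (0,2), (0,3), (0,4), (0,5), (2,0), (2,1), (2,2), (2,3), (2,4), (2,5), (4,0), (4,1), (4,2), (4,3), (4,4), (4,5)}; {(0,0), (0,2), (0,4), (1,0), (1,2), (1,4), (2,0), (2,2), (2,4), (3,0), (3,2), (3,4), (4,0), (4,2), (4,4), (5,0), (5,2), (5,4)}; {(0,0), (0,2), (0,4), (1,1), (1,3), (1,5), (2,0), (2,2), (2,4), (3,1), (3,3), (3,5), (4,0), (4,2), (4,4), (5,1), (5,3), (5,5)}.
So G has 3 subgroups of order 18.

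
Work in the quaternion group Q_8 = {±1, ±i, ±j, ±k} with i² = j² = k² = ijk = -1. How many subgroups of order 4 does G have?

|G| = 8 and 4 | 8, so subgroups of order 4 are possible by Lagrange.
The subgroups of order 4 are: {1, -1, i, -i}; {1, -1, j, -j}; {1, -1, k, -k}.
So G has 3 subgroups of order 4.

3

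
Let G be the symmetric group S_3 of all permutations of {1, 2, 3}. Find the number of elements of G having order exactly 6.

No element of G has order 6 (even though 6 | 6).

0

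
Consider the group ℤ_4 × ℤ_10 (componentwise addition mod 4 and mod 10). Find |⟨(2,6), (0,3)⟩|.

20

|⟨(2,6)⟩| = 10 and |⟨(0,3)⟩| = 10, so |H| is a multiple of lcm(10, 10) = 10 and divides |G| = 40.
Closing under the operation: H = {(0,0), (0,1), (0,2), (0,3), (0,4), (0,5), (0,6), (0,7), (0,8), (0,9), (2,0), (2,1), (2,2), (2,3), (2,4), (2,5), (2,6), (2,7), (2,8), (2,9)}, so |H| = 20.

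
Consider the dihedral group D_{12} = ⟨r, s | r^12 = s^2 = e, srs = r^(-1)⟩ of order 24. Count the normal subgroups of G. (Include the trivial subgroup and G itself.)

9

G has 34 subgroups. Checking conjugation-invariance by order — order 1: 1/1 normal; order 2: 1/13 normal; order 3: 1/1 normal; order 4: 1/7 normal; order 6: 1/5 normal; order 8: 0/3 normal; order 12: 3/3 normal; order 24: 1/1 normal.
Total normal subgroups: 9.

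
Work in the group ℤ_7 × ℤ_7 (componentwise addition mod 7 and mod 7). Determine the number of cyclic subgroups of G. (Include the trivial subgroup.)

9

Each element a generates a cyclic subgroup ⟨a⟩; distinct elements may generate the same one (a cyclic group of order d has φ(d) generators).
Cyclic subgroups by order — order 1: 1; order 7: 8.
Total: 9.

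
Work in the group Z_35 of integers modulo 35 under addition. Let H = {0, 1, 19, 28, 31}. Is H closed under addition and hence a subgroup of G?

No

1 ∈ H but its inverse 34 ∉ H, so H is not a subgroup.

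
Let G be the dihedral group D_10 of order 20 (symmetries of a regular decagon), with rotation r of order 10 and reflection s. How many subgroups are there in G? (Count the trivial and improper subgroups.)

22

|G| = 20, so by Lagrange every subgroup order divides 20. Divisors: 1, 2, 4, 5, 10, 20.
Subgroups by order — order 1: 1; order 2: 11; order 4: 5; order 5: 1; order 10: 3; order 20: 1.
Total: 1 + 11 + 5 + 1 + 3 + 1 = 22.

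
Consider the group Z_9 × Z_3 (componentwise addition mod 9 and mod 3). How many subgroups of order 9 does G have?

4

|G| = 27 and 9 | 27, so subgroups of order 9 are possible by Lagrange.
The subgroups of order 9 are: {(0,0), (0,1), (0,2), (3,0), (3,1), (3,2), (6,0), (6,1), (6,2)}; {(0,0), (1,0), (2,0), (3,0), (4,0), (5,0), (6,0), (7,0), (8,0)}; {(0,0), (1,1), (2,2), (3,0), (4,1), (5,2), (6,0), (7,1), (8,2)}; {(0,0), (1,2), (2,1), (3,0), (4,2), (5,1), (6,0), (7,2), (8,1)}.
So G has 4 subgroups of order 9.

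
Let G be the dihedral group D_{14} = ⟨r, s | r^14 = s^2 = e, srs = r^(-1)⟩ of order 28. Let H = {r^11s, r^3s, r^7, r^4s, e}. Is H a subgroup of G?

|H| = 5 does not divide |G| = 28, so by Lagrange H is not a subgroup.

No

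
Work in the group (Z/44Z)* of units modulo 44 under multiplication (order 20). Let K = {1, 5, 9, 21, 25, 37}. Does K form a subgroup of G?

|K| = 6 does not divide |G| = 20, so by Lagrange K is not a subgroup.

No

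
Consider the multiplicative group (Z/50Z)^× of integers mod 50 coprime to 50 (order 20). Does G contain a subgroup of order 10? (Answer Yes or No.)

10 | 20. A subgroup of order 10 is {1, 9, 11, 19, 21, 29, 31, 39, 41, 49}.

Yes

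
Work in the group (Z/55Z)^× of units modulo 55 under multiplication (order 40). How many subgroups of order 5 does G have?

1

|G| = 40 and 5 | 40, so subgroups of order 5 are possible by Lagrange.
The subgroups of order 5 are: {1, 16, 26, 31, 36}.
So G has 1 subgroup of order 5.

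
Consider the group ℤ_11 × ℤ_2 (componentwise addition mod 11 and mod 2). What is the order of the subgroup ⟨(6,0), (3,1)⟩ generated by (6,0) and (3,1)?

22

|⟨(6,0)⟩| = 11 and |⟨(3,1)⟩| = 22, so |H| is a multiple of lcm(11, 22) = 22 and divides |G| = 22.
Closing {(6,0), (3,1)} under the group operation gives all of G, so |H| = 22.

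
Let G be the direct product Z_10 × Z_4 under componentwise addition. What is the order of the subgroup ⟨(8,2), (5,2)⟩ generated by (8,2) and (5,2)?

20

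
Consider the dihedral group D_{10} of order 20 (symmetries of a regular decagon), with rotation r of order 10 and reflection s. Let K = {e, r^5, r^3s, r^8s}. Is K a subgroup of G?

|K| = 4 divides |G| = 20, consistent with Lagrange.
K contains the identity, every element's inverse is in K, and K is closed under ·: it is a subgroup.

Yes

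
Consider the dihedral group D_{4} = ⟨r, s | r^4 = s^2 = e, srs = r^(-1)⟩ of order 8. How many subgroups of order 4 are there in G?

|G| = 8 and 4 | 8, so subgroups of order 4 are possible by Lagrange.
The subgroups of order 4 are: {e, r, r^2, r^3}; {e, r^2, s, r^2s}; {e, r^2, rs, r^3s}.
So G has 3 subgroups of order 4.

3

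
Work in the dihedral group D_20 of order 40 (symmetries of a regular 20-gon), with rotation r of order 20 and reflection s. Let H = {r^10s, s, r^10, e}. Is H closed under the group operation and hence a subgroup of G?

Yes

|H| = 4 divides |G| = 40, consistent with Lagrange.
H contains the identity, every element's inverse is in H, and H is closed under ·: it is a subgroup.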